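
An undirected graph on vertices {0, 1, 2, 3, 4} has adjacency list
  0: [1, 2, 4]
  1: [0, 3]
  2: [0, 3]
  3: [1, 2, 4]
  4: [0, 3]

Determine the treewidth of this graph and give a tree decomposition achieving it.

Treewidth 2.
Bags: B1 = {0, 2, 3}  B2 = {0, 3, 4}  B3 = {0, 1, 3}
Tree: B1–B2, B2–B3

Every bag has size at most 3, so the width is 3 − 1 = 2 and tw(G) ≤ 2. The edges 2–3–4–0–2 form a cycle, so G is not a tree and its treewidth is at least 2. Combining the bounds, tw(G) = 2.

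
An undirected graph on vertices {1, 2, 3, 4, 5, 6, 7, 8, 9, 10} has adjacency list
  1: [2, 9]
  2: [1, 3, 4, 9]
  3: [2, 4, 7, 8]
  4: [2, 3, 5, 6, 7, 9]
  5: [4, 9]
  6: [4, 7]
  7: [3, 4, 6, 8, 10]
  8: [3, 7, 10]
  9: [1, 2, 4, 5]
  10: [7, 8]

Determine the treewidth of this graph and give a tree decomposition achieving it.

Each bag holds 3 vertices, so the decomposition has width 2, which upper-bounds the treewidth. Conversely, {7, 8, 10} is a clique of size 3, and the vertices of any clique must share a bag in every tree decomposition; so some bag has ≥ 3 vertices and tw(G) ≥ 2. Combining the bounds, tw(G) = 2.

Treewidth 2.
One such decomposition:
Bags: B1 = {3, 4, 7}  B2 = {2, 3, 4}  B3 = {2, 4, 9}  B4 = {4, 5, 9}  B5 = {1, 2, 9}  B6 = {3, 7, 8}  B7 = {4, 6, 7}  B8 = {7, 8, 10}
Tree: B1–B2, B2–B3, B3–B4, B3–B5, B1–B6, B1–B7, B6–B8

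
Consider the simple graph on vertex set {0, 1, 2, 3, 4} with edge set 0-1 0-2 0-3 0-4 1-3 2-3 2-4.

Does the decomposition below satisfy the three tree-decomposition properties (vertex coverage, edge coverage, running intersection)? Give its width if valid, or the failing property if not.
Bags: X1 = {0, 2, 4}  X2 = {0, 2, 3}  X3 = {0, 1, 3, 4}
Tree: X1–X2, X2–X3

A tree decomposition must satisfy three properties: every vertex lies in some bag; for every edge, both endpoints lie together in some bag; and for every vertex, the bags containing it form a connected subtree. Here bags containing vertex 4 are not connected in the tree, so the decomposition is invalid.

No — bags containing vertex 4 are not connected in the tree.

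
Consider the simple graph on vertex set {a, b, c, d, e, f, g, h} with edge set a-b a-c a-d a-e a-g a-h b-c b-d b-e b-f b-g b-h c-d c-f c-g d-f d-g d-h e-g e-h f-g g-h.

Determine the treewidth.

A width-4 tree decomposition is:
Bags: B1 = {a, b, e, g, h}  B2 = {a, b, d, g, h}  B3 = {a, b, c, d, g}  B4 = {b, c, d, f, g}
Tree: B1–B2, B2–B3, B3–B4
The largest bag has 5 vertices, giving width 4; this decomposition certifies tw(G) ≤ 4. On the other hand G contains the 5-clique {b, c, d, f, g}. A clique must lie in a single bag of any decomposition, so no decomposition can have width below 4. Therefore the treewidth is 4.

4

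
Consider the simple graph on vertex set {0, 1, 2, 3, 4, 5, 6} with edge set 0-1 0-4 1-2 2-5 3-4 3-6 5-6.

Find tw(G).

A width-2 tree decomposition is:
Bags: B1 = {0, 1, 2}  B2 = {0, 2, 4}  B3 = {2, 3, 4}  B4 = {2, 3, 6}  B5 = {2, 5, 6}
Tree: B1–B2, B2–B3, B3–B4, B4–B5
Each bag holds 3 vertices, so the decomposition has width 2, which upper-bounds the treewidth. The edges 2–1–0–4–3–6–5–2 form a cycle, so G is not a tree and its treewidth is at least 2. The upper and lower bounds meet at 2, so that is the treewidth.

2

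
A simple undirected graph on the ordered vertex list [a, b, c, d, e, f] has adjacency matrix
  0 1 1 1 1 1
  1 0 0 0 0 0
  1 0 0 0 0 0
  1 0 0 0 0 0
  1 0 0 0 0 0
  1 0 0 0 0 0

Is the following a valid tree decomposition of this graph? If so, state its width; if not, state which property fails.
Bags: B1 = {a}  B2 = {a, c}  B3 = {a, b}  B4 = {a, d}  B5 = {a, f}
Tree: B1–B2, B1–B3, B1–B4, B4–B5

No — vertex e appears in no bag.

A tree decomposition must satisfy three properties: every vertex lies in some bag; for every edge, both endpoints lie together in some bag; and for every vertex, the bags containing it form a connected subtree. Here vertex e appears in no bag, so the decomposition is invalid.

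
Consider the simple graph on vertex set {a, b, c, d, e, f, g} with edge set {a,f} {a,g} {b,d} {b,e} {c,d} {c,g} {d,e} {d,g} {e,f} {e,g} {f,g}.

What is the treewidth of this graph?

2

A width-2 tree decomposition is:
Bags: B1 = {d, e, g}  B2 = {b, d, e}  B3 = {e, f, g}  B4 = {a, f, g}  B5 = {c, d, g}
Tree: B1–B2, B1–B3, B3–B4, B1–B5
Every bag has size at most 3, so the width is 3 − 1 = 2 and tw(G) ≤ 2. On the other hand G contains the 3-clique {d, e, g}. A clique must lie in a single bag of any decomposition, so no decomposition can have width below 2. Therefore the treewidth is 2.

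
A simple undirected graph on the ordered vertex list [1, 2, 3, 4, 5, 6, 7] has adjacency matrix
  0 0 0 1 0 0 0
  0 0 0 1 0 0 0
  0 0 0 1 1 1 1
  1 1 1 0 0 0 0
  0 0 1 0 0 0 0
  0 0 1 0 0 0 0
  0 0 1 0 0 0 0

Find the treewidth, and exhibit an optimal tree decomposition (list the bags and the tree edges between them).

Treewidth 1.
One optimal decomposition is:
Bags: B1 = {3, 5}  B2 = {3, 4}  B3 = {3, 7}  B4 = {2, 4}  B5 = {1, 4}  B6 = {3, 6}
Tree: B1–B2, B1–B3, B2–B4, B2–B5, B2–B6

Each bag holds 2 vertices, so the decomposition has width 1, which upper-bounds the treewidth. G has an edge, so its treewidth is at least 1. The upper and lower bounds meet at 1, so that is the treewidth.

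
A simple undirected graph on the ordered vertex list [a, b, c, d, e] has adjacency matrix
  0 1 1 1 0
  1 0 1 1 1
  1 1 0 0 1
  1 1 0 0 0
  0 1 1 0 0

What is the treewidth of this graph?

2

A width-2 tree decomposition is:
Bags: B1 = {a, b, c}  B2 = {b, c, e}  B3 = {a, b, d}
Tree: B1–B2, B1–B3
Every bag has size at most 3, so the width is 3 − 1 = 2 and tw(G) ≤ 2. Conversely, {a, b, d} is a clique of size 3, and the vertices of any clique must share a bag in every tree decomposition; so some bag has ≥ 3 vertices and tw(G) ≥ 2. Hence tw(G) = 2 exactly.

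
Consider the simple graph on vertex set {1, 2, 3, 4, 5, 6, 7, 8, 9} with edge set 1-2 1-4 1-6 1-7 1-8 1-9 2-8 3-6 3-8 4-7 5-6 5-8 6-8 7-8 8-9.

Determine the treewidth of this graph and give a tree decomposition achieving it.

The largest bag has 3 vertices, giving width 2; this decomposition certifies tw(G) ≤ 2. On the other hand G contains the 3-clique {1, 8, 9}. A clique must lie in a single bag of any decomposition, so no decomposition can have width below 2. Combining the bounds, tw(G) = 2.

Treewidth 2.
One such decomposition:
Bags: B1 = {1, 6, 8}  B2 = {3, 6, 8}  B3 = {1, 7, 8}  B4 = {1, 4, 7}  B5 = {1, 8, 9}  B6 = {5, 6, 8}  B7 = {1, 2, 8}
Tree: B1–B2, B1–B3, B3–B4, B1–B5, B1–B6, B1–B7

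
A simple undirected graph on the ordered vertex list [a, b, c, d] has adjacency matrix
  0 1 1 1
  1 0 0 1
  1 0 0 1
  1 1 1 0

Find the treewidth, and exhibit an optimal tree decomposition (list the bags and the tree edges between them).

Each bag holds 3 vertices, so the decomposition has width 2, which upper-bounds the treewidth. On the other hand G contains the 3-clique {a, c, d}. A clique must lie in a single bag of any decomposition, so no decomposition can have width below 2. Combining the bounds, tw(G) = 2.

Treewidth 2.
Bags: B1 = {a, c, d}  B2 = {a, b, d}
Tree: B1–B2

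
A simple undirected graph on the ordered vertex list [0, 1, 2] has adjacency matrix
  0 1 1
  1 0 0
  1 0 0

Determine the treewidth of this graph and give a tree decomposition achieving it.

Treewidth 1.
Bags: B1 = {0, 1}  B2 = {0, 2}
Tree: B1–B2

Every bag has size at most 2, so the width is 2 − 1 = 1 and tw(G) ≤ 1. G has an edge, so its treewidth is at least 1. Therefore the treewidth is 1.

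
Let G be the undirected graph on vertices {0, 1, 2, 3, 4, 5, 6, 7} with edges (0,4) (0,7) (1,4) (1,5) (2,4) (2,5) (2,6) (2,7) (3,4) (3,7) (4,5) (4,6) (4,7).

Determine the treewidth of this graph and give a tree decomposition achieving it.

The largest bag has 3 vertices, giving width 2; this decomposition certifies tw(G) ≤ 2. Conversely, {0, 4, 7} is a clique of size 3, and the vertices of any clique must share a bag in every tree decomposition; so some bag has ≥ 3 vertices and tw(G) ≥ 2. The upper and lower bounds meet at 2, so that is the treewidth.

Treewidth 2.
One optimal decomposition is:
Bags: B1 = {2, 4, 7}  B2 = {2, 4, 5}  B3 = {3, 4, 7}  B4 = {1, 4, 5}  B5 = {0, 4, 7}  B6 = {2, 4, 6}
Tree: B1–B2, B1–B3, B2–B4, B3–B5, B2–B6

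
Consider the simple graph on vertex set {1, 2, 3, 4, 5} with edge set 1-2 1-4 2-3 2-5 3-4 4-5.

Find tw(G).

A width-2 tree decomposition is:
Bags: B1 = {2, 4, 5}  B2 = {1, 2, 4}  B3 = {2, 3, 4}
Tree: B1–B2, B2–B3
The largest bag has 3 vertices, giving width 2; this decomposition certifies tw(G) ≤ 2. For the lower bound, G contains the cycle 5–2–1–4–5, so G is not a forest; only forests have treewidth ≤ 1, hence tw(G) ≥ 2. Combining the bounds, tw(G) = 2.

2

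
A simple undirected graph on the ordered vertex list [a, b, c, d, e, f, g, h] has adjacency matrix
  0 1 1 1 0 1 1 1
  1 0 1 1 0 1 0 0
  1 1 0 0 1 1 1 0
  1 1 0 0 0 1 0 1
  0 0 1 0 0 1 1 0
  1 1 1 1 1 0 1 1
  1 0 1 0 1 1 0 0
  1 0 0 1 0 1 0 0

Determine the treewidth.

A width-3 tree decomposition is:
Bags: B1 = {a, b, c, f}  B2 = {a, b, d, f}  B3 = {a, d, f, h}  B4 = {a, c, f, g}  B5 = {c, e, f, g}
Tree: B1–B2, B2–B3, B1–B4, B4–B5
Every bag has size at most 4, so the width is 4 − 1 = 3 and tw(G) ≤ 3. On the other hand G contains the 4-clique {c, e, f, g}. A clique must lie in a single bag of any decomposition, so no decomposition can have width below 3. Combining the bounds, tw(G) = 3.

3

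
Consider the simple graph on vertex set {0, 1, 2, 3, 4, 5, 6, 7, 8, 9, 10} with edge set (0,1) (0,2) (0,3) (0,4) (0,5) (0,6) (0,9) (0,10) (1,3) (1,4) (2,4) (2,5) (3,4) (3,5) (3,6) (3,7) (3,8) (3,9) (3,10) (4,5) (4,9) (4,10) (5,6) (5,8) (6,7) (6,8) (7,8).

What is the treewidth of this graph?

A width-3 tree decomposition is:
Bags: B1 = {0, 1, 3, 4}  B2 = {0, 3, 4, 5}  B3 = {0, 3, 5, 6}  B4 = {3, 5, 6, 8}  B5 = {0, 3, 4, 10}  B6 = {0, 2, 4, 5}  B7 = {3, 6, 7, 8}  B8 = {0, 3, 4, 9}
Tree: B1–B2, B2–B3, B3–B4, B1–B5, B2–B6, B4–B7, B2–B8
Every bag has size at most 4, so the width is 4 − 1 = 3 and tw(G) ≤ 3. Conversely, {0, 2, 4, 5} is a clique of size 4, and the vertices of any clique must share a bag in every tree decomposition; so some bag has ≥ 4 vertices and tw(G) ≥ 3. Therefore the treewidth is 3.

3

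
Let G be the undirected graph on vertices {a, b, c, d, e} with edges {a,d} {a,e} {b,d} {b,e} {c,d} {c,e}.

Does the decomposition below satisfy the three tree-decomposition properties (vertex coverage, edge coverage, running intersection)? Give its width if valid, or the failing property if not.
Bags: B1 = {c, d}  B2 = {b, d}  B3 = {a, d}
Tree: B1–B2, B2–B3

A tree decomposition must satisfy three properties: every vertex lies in some bag; for every edge, both endpoints lie together in some bag; and for every vertex, the bags containing it form a connected subtree. Here vertex e appears in no bag, so the decomposition is invalid.

No — vertex e appears in no bag.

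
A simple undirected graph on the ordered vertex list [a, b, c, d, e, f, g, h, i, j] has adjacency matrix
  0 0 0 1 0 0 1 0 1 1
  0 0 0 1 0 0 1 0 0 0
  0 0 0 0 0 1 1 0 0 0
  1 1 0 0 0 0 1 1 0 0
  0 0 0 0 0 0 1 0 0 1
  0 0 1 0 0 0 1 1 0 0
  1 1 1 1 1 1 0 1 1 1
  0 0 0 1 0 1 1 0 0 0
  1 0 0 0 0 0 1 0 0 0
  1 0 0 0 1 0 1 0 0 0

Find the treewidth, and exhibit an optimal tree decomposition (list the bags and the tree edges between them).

The largest bag has 3 vertices, giving width 2; this decomposition certifies tw(G) ≤ 2. On the other hand G contains the 3-clique {d, g, h}. A clique must lie in a single bag of any decomposition, so no decomposition can have width below 2. Hence tw(G) = 2 exactly.

Treewidth 2.
Bags: B1 = {a, d, g}  B2 = {d, g, h}  B3 = {f, g, h}  B4 = {a, g, j}  B5 = {b, d, g}  B6 = {c, f, g}  B7 = {e, g, j}  B8 = {a, g, i}
Tree: B1–B2, B2–B3, B1–B4, B1–B5, B3–B6, B4–B7, B1–B8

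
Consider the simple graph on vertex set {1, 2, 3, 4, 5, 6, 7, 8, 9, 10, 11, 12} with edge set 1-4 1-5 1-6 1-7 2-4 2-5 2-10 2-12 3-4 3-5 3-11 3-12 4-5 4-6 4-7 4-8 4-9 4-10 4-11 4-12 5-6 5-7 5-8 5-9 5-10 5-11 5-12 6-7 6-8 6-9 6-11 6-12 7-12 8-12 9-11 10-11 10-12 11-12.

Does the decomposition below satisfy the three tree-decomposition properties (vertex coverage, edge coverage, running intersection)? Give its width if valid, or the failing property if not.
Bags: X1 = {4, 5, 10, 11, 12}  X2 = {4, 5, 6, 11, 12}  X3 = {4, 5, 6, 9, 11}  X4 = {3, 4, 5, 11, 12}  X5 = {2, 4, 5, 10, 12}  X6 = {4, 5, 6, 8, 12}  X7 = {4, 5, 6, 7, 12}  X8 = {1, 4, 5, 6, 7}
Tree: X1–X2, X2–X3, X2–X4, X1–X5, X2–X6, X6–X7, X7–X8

Yes; width 4.

Checking the three conditions: (i) the bags cover all of {1, 2, 3, 4, 5, 6, 7, 8, 9, 10, 11, 12}; (ii) for each edge, some bag contains both endpoints; (iii) the bags containing any fixed vertex form a subtree. All hold, so the decomposition is valid with width 5 − 1 = 4.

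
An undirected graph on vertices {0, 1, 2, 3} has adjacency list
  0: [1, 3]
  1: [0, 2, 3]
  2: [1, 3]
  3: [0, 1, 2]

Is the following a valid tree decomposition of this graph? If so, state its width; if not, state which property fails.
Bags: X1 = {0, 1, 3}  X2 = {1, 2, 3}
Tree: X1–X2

Yes; width 2.

Vertex coverage: the bags together contain {0, 1, 2, 3}, the full vertex set. Edge coverage: each edge of G has both endpoints in at least one bag. Running intersection: for every vertex, the bags containing it form a connected subtree. All three properties hold, so this is a valid tree decomposition of width max|bag| − 1 = 2, and hence tw(G) ≤ 2.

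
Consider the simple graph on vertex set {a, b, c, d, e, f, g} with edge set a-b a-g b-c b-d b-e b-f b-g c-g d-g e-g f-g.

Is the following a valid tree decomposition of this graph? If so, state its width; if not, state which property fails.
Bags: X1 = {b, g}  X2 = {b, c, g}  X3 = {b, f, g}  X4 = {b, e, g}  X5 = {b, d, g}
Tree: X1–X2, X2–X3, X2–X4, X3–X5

No — vertex a appears in no bag.

A tree decomposition must satisfy three properties: every vertex lies in some bag; for every edge, both endpoints lie together in some bag; and for every vertex, the bags containing it form a connected subtree. Here vertex a appears in no bag, so the decomposition is invalid.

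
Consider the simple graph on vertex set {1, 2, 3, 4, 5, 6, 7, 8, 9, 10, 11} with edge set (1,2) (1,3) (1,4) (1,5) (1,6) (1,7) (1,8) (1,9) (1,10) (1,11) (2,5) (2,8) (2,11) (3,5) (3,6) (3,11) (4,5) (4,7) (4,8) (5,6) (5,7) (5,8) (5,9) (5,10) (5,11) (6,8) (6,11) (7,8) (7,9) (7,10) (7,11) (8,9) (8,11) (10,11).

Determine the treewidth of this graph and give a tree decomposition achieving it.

Treewidth 4.
One optimal decomposition is:
Bags: B1 = {1, 5, 7, 8, 11}  B2 = {1, 5, 6, 8, 11}  B3 = {1, 4, 5, 7, 8}  B4 = {1, 5, 7, 10, 11}  B5 = {1, 3, 5, 6, 11}  B6 = {1, 5, 7, 8, 9}  B7 = {1, 2, 5, 8, 11}
Tree: B1–B2, B1–B3, B1–B4, B2–B5, B3–B6, B1–B7

Each bag holds 5 vertices, so the decomposition has width 4, which upper-bounds the treewidth. For the lower bound, the 5 vertices {1, 2, 5, 8, 11} are pairwise adjacent, and any tree decomposition puts a clique entirely inside one bag — forcing width ≥ 4. Hence tw(G) = 4 exactly.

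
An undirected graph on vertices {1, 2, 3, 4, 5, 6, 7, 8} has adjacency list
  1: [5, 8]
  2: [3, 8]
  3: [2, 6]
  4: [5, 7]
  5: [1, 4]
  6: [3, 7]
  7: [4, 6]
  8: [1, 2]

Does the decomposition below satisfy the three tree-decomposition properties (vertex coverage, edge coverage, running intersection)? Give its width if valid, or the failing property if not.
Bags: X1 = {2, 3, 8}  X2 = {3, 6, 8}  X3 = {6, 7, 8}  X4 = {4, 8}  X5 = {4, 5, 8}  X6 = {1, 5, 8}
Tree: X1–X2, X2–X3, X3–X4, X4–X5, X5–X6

No — edge (7,4) lies in no bag.

A tree decomposition must satisfy three properties: every vertex lies in some bag; for every edge, both endpoints lie together in some bag; and for every vertex, the bags containing it form a connected subtree. Here edge (7,4) lies in no bag, so the decomposition is invalid.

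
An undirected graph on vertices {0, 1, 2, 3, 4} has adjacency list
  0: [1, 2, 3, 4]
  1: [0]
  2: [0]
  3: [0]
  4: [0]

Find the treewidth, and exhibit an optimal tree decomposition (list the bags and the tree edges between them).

Treewidth 1.
One optimal decomposition is:
Bags: B1 = {0, 1}  B2 = {0, 2}  B3 = {0, 4}  B4 = {0, 3}
Tree: B1–B2, B2–B3, B3–B4

Each bag holds 2 vertices, so the decomposition has width 1, which upper-bounds the treewidth. G has an edge, so its treewidth is at least 1. Combining the bounds, tw(G) = 1.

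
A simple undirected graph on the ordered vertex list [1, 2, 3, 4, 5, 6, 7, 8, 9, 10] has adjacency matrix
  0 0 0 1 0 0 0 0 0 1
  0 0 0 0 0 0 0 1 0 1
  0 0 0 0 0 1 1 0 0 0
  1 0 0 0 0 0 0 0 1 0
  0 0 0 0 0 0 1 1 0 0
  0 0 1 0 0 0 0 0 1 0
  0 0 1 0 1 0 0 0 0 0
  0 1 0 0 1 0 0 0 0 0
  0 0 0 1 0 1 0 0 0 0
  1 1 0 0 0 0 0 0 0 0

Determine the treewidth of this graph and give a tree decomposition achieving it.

Treewidth 2.
One such decomposition:
Bags: B1 = {3, 5, 7}  B2 = {3, 5, 6}  B3 = {5, 6, 9}  B4 = {4, 5, 9}  B5 = {1, 4, 5}  B6 = {1, 5, 10}  B7 = {2, 5, 10}  B8 = {2, 5, 8}
Tree: B1–B2, B2–B3, B3–B4, B4–B5, B5–B6, B6–B7, B7–B8

The largest bag has 3 vertices, giving width 2; this decomposition certifies tw(G) ≤ 2. For the lower bound, G contains the cycle 5–7–3–6–9–4–1–10–2–8–5, so G is not a forest; only forests have treewidth ≤ 1, hence tw(G) ≥ 2. Therefore the treewidth is 2.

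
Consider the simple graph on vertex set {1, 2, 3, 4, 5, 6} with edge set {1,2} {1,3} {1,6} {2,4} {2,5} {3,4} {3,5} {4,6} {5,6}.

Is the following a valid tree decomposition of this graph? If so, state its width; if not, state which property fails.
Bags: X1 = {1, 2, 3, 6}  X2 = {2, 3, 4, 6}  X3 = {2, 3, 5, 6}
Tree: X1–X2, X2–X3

Yes; width 3.

Every vertex of G appears in some bag (union = {1, 2, 3, 4, 5, 6}); every edge is covered by a bag; and for each vertex v the set of bags containing v is connected in the bag tree. The decomposition is therefore valid. The largest bag has 4 vertices, so the width is 3.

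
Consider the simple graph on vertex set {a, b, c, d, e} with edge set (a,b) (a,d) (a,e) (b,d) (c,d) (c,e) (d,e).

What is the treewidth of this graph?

2

A width-2 tree decomposition is:
Bags: B1 = {a, b, d}  B2 = {a, d, e}  B3 = {c, d, e}
Tree: B1–B2, B2–B3
Each bag holds 3 vertices, so the decomposition has width 2, which upper-bounds the treewidth. On the other hand G contains the 3-clique {c, d, e}. A clique must lie in a single bag of any decomposition, so no decomposition can have width below 2. Hence tw(G) = 2 exactly.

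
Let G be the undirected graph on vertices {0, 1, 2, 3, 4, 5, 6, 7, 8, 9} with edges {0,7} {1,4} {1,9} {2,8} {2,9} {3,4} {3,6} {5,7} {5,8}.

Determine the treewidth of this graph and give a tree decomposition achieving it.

Treewidth 1.
One optimal decomposition is:
Bags: B1 = {0, 7}  B2 = {5, 7}  B3 = {5, 8}  B4 = {2, 8}  B5 = {2, 9}  B6 = {1, 9}  B7 = {1, 4}  B8 = {3, 4}  B9 = {3, 6}
Tree: B1–B2, B2–B3, B3–B4, B4–B5, B5–B6, B6–B7, B7–B8, B8–B9

Every bag has size at most 2, so the width is 2 − 1 = 1 and tw(G) ≤ 1. Since G has at least one edge (e.g. 0–7), it is not an edgeless graph, so tw(G) ≥ 1. The upper and lower bounds meet at 1, so that is the treewidth.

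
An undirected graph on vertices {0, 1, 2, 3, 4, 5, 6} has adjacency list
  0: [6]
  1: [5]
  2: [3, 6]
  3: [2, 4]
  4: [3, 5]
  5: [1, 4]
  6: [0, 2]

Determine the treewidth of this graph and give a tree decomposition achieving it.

Treewidth 1.
Bags: B1 = {0, 6}  B2 = {2, 6}  B3 = {2, 3}  B4 = {3, 4}  B5 = {4, 5}  B6 = {1, 5}
Tree: B1–B2, B2–B3, B3–B4, B4–B5, B5–B6

Every bag has size at most 2, so the width is 2 − 1 = 1 and tw(G) ≤ 1. Since G has at least one edge (e.g. 0–6), it is not an edgeless graph, so tw(G) ≥ 1. Therefore the treewidth is 1.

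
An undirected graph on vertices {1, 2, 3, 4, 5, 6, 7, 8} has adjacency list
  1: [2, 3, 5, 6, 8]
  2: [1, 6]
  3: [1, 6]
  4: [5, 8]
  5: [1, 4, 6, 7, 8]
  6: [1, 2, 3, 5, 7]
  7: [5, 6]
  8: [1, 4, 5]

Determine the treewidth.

2

A width-2 tree decomposition is:
Bags: B1 = {1, 2, 6}  B2 = {1, 3, 6}  B3 = {1, 5, 6}  B4 = {1, 5, 8}  B5 = {4, 5, 8}  B6 = {5, 6, 7}
Tree: B1–B2, B1–B3, B3–B4, B4–B5, B3–B6
Every bag has size at most 3, so the width is 3 − 1 = 2 and tw(G) ≤ 2. On the other hand G contains the 3-clique {1, 5, 8}. A clique must lie in a single bag of any decomposition, so no decomposition can have width below 2. Hence tw(G) = 2 exactly.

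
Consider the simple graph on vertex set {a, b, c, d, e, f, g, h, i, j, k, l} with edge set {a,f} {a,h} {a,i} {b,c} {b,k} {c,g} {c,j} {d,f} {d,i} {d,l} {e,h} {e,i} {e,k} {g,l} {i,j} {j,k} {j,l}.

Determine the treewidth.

A width-3 tree decomposition is:
Bags: B1 = {a, d, f, h}  B2 = {a, d, h, i}  B3 = {d, e, h, i}  B4 = {d, e, i, l}  B5 = {e, i, j, l}  B6 = {e, j, k, l}  B7 = {g, j, k, l}  B8 = {c, g, j, k}  B9 = {b, c, g, k}
Tree: B1–B2, B2–B3, B3–B4, B4–B5, B5–B6, B6–B7, B7–B8, B8–B9
Each bag holds 4 vertices, so the decomposition has width 3, which upper-bounds the treewidth. For the lower bound: the 4 vertex sets {a,f,h}, {d}, {i}, {e,j,k,l} are disjoint, each induces a connected subgraph, and every pair is joined by at least one edge of G. Contracting each set to a single vertex therefore yields K_{4} as a minor, and since treewidth is minor-monotone, tw(G) ≥ tw(K_{4}) = 3. The upper and lower bounds meet at 3, so that is the treewidth.

3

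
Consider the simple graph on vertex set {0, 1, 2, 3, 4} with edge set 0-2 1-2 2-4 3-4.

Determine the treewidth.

1

A width-1 tree decomposition is:
Bags: B1 = {1, 2}  B2 = {0, 2}  B3 = {2, 4}  B4 = {3, 4}
Tree: B1–B2, B2–B3, B3–B4
The largest bag has 2 vertices, giving width 1; this decomposition certifies tw(G) ≤ 1. G has an edge, so its treewidth is at least 1. Therefore the treewidth is 1.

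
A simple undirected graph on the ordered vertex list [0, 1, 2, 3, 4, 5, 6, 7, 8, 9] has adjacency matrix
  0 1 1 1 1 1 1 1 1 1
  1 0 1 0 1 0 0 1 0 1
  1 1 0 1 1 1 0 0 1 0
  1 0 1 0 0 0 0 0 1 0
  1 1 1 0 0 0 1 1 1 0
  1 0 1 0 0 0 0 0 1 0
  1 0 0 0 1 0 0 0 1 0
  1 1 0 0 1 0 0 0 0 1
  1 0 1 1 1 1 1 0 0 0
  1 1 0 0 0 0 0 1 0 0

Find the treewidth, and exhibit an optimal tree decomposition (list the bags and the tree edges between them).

Every bag has size at most 4, so the width is 4 − 1 = 3 and tw(G) ≤ 3. For the lower bound, the 4 vertices {0, 1, 7, 9} are pairwise adjacent, and any tree decomposition puts a clique entirely inside one bag — forcing width ≥ 3. Therefore the treewidth is 3.

Treewidth 3.
One such decomposition:
Bags: B1 = {0, 1, 2, 4}  B2 = {0, 1, 4, 7}  B3 = {0, 2, 4, 8}  B4 = {0, 2, 3, 8}  B5 = {0, 1, 7, 9}  B6 = {0, 4, 6, 8}  B7 = {0, 2, 5, 8}
Tree: B1–B2, B1–B3, B3–B4, B2–B5, B3–B6, B4–B7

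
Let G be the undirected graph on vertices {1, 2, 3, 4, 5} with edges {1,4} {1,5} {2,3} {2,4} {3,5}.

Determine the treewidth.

2

A width-2 tree decomposition is:
Bags: B1 = {2, 3, 4}  B2 = {3, 4, 5}  B3 = {1, 4, 5}
Tree: B1–B2, B2–B3
Each bag holds 3 vertices, so the decomposition has width 2, which upper-bounds the treewidth. Since 4–2–3–5–1–4 is a cycle in G, G is not acyclic. Forests are exactly the graphs of treewidth ≤ 1, so tw(G) ≥ 2. Hence tw(G) = 2 exactly.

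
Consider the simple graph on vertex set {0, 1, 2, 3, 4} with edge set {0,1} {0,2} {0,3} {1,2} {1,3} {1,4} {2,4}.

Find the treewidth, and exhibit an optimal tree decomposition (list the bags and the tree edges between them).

Treewidth 2.
Bags: B1 = {0, 1, 2}  B2 = {1, 2, 4}  B3 = {0, 1, 3}
Tree: B1–B2, B1–B3

Each bag holds 3 vertices, so the decomposition has width 2, which upper-bounds the treewidth. On the other hand G contains the 3-clique {0, 1, 2}. A clique must lie in a single bag of any decomposition, so no decomposition can have width below 2. Therefore the treewidth is 2.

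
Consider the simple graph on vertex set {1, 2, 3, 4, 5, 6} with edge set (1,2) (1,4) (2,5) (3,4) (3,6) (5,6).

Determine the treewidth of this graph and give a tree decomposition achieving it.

Treewidth 2.
One optimal decomposition is:
Bags: B1 = {1, 2, 4}  B2 = {2, 3, 4}  B3 = {2, 3, 6}  B4 = {2, 5, 6}
Tree: B1–B2, B2–B3, B3–B4

Every bag has size at most 3, so the width is 3 − 1 = 2 and tw(G) ≤ 2. Since 2–1–4–3–6–5–2 is a cycle in G, G is not acyclic. Forests are exactly the graphs of treewidth ≤ 1, so tw(G) ≥ 2. Hence tw(G) = 2 exactly.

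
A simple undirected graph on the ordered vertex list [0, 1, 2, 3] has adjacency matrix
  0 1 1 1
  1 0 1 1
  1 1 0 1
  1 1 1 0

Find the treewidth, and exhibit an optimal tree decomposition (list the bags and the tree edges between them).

A single bag containing all 4 vertices is trivially a valid decomposition of width 3. For the lower bound, the 4 vertices {0, 1, 2, 3} are pairwise adjacent, and any tree decomposition puts a clique entirely inside one bag — forcing width ≥ 3. Hence tw(G) = 3 exactly.

Treewidth 3.
Bags: B1 = {0, 1, 2, 3}
Tree: (single bag)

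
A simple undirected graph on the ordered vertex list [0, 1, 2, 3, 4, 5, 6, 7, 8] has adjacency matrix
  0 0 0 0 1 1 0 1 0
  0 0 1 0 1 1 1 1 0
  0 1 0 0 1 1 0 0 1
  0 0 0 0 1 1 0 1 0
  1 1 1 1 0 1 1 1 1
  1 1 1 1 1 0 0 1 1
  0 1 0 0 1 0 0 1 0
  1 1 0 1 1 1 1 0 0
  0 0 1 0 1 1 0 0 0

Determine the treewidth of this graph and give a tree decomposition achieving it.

Every bag has size at most 4, so the width is 4 − 1 = 3 and tw(G) ≤ 3. Conversely, {2, 4, 5, 8} is a clique of size 4, and the vertices of any clique must share a bag in every tree decomposition; so some bag has ≥ 4 vertices and tw(G) ≥ 3. The upper and lower bounds meet at 3, so that is the treewidth.

Treewidth 3.
Bags: B1 = {1, 4, 5, 7}  B2 = {1, 2, 4, 5}  B3 = {1, 4, 6, 7}  B4 = {0, 4, 5, 7}  B5 = {3, 4, 5, 7}  B6 = {2, 4, 5, 8}
Tree: B1–B2, B1–B3, B1–B4, B1–B5, B2–B6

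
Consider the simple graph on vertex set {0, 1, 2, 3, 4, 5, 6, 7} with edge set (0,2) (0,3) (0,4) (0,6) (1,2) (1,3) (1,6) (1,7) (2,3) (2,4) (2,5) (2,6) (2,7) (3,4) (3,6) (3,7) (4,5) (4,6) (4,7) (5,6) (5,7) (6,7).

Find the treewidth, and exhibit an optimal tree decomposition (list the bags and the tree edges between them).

Every bag has size at most 5, so the width is 5 − 1 = 4 and tw(G) ≤ 4. For the lower bound, the 5 vertices {1, 2, 3, 6, 7} are pairwise adjacent, and any tree decomposition puts a clique entirely inside one bag — forcing width ≥ 4. The upper and lower bounds meet at 4, so that is the treewidth.

Treewidth 4.
One such decomposition:
Bags: B1 = {2, 3, 4, 6, 7}  B2 = {2, 4, 5, 6, 7}  B3 = {1, 2, 3, 6, 7}  B4 = {0, 2, 3, 4, 6}
Tree: B1–B2, B1–B3, B1–B4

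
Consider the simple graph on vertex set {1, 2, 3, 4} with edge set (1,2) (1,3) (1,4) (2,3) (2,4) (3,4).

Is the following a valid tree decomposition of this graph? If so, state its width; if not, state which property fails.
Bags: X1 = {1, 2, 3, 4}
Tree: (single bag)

Yes; width 3.

Vertex coverage: the bags together contain {1, 2, 3, 4}, the full vertex set. Edge coverage: each edge of G has both endpoints in at least one bag. Running intersection: for every vertex, the bags containing it form a connected subtree. All three properties hold, so this is a valid tree decomposition of width max|bag| − 1 = 3, and hence tw(G) ≤ 3.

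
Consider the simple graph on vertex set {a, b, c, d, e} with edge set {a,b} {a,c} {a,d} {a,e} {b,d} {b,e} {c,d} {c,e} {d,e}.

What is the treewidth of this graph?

A width-3 tree decomposition is:
Bags: B1 = {a, c, d, e}  B2 = {a, b, d, e}
Tree: B1–B2
The largest bag has 4 vertices, giving width 3; this decomposition certifies tw(G) ≤ 3. Conversely, {a, c, d, e} is a clique of size 4, and the vertices of any clique must share a bag in every tree decomposition; so some bag has ≥ 4 vertices and tw(G) ≥ 3. Therefore the treewidth is 3.

3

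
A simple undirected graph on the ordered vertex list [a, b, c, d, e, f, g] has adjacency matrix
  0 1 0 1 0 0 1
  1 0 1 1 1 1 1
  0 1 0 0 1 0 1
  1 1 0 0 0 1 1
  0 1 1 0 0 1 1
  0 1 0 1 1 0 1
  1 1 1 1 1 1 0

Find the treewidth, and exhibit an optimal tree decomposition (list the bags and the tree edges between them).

The largest bag has 4 vertices, giving width 3; this decomposition certifies tw(G) ≤ 3. Conversely, {b, d, f, g} is a clique of size 4, and the vertices of any clique must share a bag in every tree decomposition; so some bag has ≥ 4 vertices and tw(G) ≥ 3. Therefore the treewidth is 3.

Treewidth 3.
One optimal decomposition is:
Bags: B1 = {b, d, f, g}  B2 = {b, e, f, g}  B3 = {b, c, e, g}  B4 = {a, b, d, g}
Tree: B1–B2, B2–B3, B1–B4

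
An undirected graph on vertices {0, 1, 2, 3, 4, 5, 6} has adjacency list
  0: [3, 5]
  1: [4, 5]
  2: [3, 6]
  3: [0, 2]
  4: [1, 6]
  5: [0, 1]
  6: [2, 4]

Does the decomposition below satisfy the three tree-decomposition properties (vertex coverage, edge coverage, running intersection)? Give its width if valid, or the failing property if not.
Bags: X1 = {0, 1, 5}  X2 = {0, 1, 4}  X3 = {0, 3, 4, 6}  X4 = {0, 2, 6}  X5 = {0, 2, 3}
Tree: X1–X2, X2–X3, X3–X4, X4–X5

No — bags containing vertex 3 are not connected in the tree.

A tree decomposition must satisfy three properties: every vertex lies in some bag; for every edge, both endpoints lie together in some bag; and for every vertex, the bags containing it form a connected subtree. Here bags containing vertex 3 are not connected in the tree, so the decomposition is invalid.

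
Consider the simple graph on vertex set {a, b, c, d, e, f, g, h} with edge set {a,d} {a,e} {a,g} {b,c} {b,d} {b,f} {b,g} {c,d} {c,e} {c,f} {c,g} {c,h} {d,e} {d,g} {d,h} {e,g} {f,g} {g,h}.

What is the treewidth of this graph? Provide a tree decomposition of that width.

Treewidth 3.
One optimal decomposition is:
Bags: B1 = {c, d, e, g}  B2 = {b, c, d, g}  B3 = {c, d, g, h}  B4 = {b, c, f, g}  B5 = {a, d, e, g}
Tree: B1–B2, B1–B3, B2–B4, B1–B5

Each bag holds 4 vertices, so the decomposition has width 3, which upper-bounds the treewidth. On the other hand G contains the 4-clique {c, d, e, g}. A clique must lie in a single bag of any decomposition, so no decomposition can have width below 3. Hence tw(G) = 3 exactly.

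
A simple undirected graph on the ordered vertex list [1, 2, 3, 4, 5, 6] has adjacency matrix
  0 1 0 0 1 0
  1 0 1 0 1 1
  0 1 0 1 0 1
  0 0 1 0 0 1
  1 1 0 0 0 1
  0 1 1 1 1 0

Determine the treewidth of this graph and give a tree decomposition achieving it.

Treewidth 2.
One such decomposition:
Bags: B1 = {1, 2, 5}  B2 = {2, 5, 6}  B3 = {2, 3, 6}  B4 = {3, 4, 6}
Tree: B1–B2, B2–B3, B3–B4

The largest bag has 3 vertices, giving width 2; this decomposition certifies tw(G) ≤ 2. Conversely, {2, 3, 6} is a clique of size 3, and the vertices of any clique must share a bag in every tree decomposition; so some bag has ≥ 3 vertices and tw(G) ≥ 2. The upper and lower bounds meet at 2, so that is the treewidth.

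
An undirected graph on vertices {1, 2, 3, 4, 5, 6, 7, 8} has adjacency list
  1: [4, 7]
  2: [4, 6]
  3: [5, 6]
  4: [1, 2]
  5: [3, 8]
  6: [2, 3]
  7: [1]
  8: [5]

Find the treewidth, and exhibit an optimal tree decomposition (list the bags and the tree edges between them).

Treewidth 1.
One such decomposition:
Bags: B1 = {5, 8}  B2 = {3, 5}  B3 = {3, 6}  B4 = {2, 6}  B5 = {2, 4}  B6 = {1, 4}  B7 = {1, 7}
Tree: B1–B2, B2–B3, B3–B4, B4–B5, B5–B6, B6–B7

The largest bag has 2 vertices, giving width 1; this decomposition certifies tw(G) ≤ 1. Since G has at least one edge (e.g. 8–5), it is not an edgeless graph, so tw(G) ≥ 1. The upper and lower bounds meet at 1, so that is the treewidth.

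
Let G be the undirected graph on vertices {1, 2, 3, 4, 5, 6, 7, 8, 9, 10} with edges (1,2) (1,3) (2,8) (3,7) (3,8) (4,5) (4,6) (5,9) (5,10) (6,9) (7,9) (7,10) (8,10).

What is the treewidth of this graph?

A width-2 tree decomposition is:
Bags: B1 = {4, 5, 6}  B2 = {5, 6, 9}  B3 = {5, 9, 10}  B4 = {7, 9, 10}  B5 = {7, 8, 10}  B6 = {3, 7, 8}  B7 = {2, 3, 8}  B8 = {1, 2, 3}
Tree: B1–B2, B2–B3, B3–B4, B4–B5, B5–B6, B6–B7, B7–B8
The largest bag has 3 vertices, giving width 2; this decomposition certifies tw(G) ≤ 2. The edges 4–6–9–5–4 form a cycle, so G is not a tree and its treewidth is at least 2. Therefore the treewidth is 2.

2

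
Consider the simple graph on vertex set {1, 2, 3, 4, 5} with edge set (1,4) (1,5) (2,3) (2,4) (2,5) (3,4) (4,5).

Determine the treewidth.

2

A width-2 tree decomposition is:
Bags: B1 = {2, 4, 5}  B2 = {2, 3, 4}  B3 = {1, 4, 5}
Tree: B1–B2, B1–B3
Every bag has size at most 3, so the width is 3 − 1 = 2 and tw(G) ≤ 2. On the other hand G contains the 3-clique {1, 4, 5}. A clique must lie in a single bag of any decomposition, so no decomposition can have width below 2. Combining the bounds, tw(G) = 2.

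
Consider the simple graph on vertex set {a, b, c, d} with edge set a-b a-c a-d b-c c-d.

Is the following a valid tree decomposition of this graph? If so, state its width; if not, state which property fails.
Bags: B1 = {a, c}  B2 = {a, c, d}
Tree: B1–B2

A tree decomposition must satisfy three properties: every vertex lies in some bag; for every edge, both endpoints lie together in some bag; and for every vertex, the bags containing it form a connected subtree. Here vertex b appears in no bag, so the decomposition is invalid.

No — vertex b appears in no bag.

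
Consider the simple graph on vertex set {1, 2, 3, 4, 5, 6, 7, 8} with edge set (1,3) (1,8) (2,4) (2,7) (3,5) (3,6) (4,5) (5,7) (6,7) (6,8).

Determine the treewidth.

A width-2 tree decomposition is:
Bags: B1 = {1, 3, 8}  B2 = {3, 6, 8}  B3 = {3, 5, 6}  B4 = {5, 6, 7}  B5 = {4, 5, 7}  B6 = {2, 4, 7}
Tree: B1–B2, B2–B3, B3–B4, B4–B5, B5–B6
The largest bag has 3 vertices, giving width 2; this decomposition certifies tw(G) ≤ 2. For the lower bound, G contains the cycle 1–8–6–3–1, so G is not a forest; only forests have treewidth ≤ 1, hence tw(G) ≥ 2. The upper and lower bounds meet at 2, so that is the treewidth.

2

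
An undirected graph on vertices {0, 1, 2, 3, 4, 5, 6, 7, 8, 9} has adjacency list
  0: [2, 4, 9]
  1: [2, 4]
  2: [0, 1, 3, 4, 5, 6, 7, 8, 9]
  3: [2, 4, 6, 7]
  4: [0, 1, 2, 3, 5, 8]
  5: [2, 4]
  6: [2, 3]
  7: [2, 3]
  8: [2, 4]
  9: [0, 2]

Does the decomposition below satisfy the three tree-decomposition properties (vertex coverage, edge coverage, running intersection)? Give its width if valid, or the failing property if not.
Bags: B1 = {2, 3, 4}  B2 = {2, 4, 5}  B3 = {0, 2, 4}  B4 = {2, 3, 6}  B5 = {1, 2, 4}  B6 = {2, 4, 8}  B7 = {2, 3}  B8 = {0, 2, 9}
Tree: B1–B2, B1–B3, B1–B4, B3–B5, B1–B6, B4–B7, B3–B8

A tree decomposition must satisfy three properties: every vertex lies in some bag; for every edge, both endpoints lie together in some bag; and for every vertex, the bags containing it form a connected subtree. Here vertex 7 appears in no bag, so the decomposition is invalid.

No — vertex 7 appears in no bag.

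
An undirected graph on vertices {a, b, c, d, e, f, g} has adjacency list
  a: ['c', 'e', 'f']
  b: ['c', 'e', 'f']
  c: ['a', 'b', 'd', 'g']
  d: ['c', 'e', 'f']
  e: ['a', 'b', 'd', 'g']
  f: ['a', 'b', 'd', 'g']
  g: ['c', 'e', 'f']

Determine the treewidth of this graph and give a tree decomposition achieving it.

The largest bag has 4 vertices, giving width 3; this decomposition certifies tw(G) ≤ 3. For the lower bound: the 4 vertex sets {b,c}, {f,g}, {e}, {d} are disjoint, each induces a connected subgraph, and every pair is joined by at least one edge of G. Contracting each set to a single vertex therefore yields K_{4} as a minor, and since treewidth is minor-monotone, tw(G) ≥ tw(K_{4}) = 3. The upper and lower bounds meet at 3, so that is the treewidth.

Treewidth 3.
One optimal decomposition is:
Bags: B1 = {b, c, e, f}  B2 = {c, e, f, g}  B3 = {c, d, e, f}  B4 = {a, c, e, f}
Tree: B1–B2, B2–B3, B3–B4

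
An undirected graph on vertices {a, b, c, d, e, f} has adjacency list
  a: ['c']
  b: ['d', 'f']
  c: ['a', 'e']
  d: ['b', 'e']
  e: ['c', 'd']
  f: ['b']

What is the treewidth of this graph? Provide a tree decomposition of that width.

The largest bag has 2 vertices, giving width 1; this decomposition certifies tw(G) ≤ 1. G has an edge, so its treewidth is at least 1. Therefore the treewidth is 1.

Treewidth 1.
One such decomposition:
Bags: B1 = {d, e}  B2 = {c, e}  B3 = {b, d}  B4 = {b, f}  B5 = {a, c}
Tree: B1–B2, B1–B3, B3–B4, B2–B5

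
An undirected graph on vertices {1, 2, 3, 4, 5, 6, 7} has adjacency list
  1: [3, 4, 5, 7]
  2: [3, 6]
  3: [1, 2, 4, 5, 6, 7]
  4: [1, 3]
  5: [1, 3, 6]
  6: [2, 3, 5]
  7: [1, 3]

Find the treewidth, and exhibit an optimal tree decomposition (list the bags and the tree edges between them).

Treewidth 2.
Bags: B1 = {1, 3, 5}  B2 = {1, 3, 4}  B3 = {3, 5, 6}  B4 = {2, 3, 6}  B5 = {1, 3, 7}
Tree: B1–B2, B1–B3, B3–B4, B2–B5

The largest bag has 3 vertices, giving width 2; this decomposition certifies tw(G) ≤ 2. Conversely, {1, 3, 4} is a clique of size 3, and the vertices of any clique must share a bag in every tree decomposition; so some bag has ≥ 3 vertices and tw(G) ≥ 2. Hence tw(G) = 2 exactly.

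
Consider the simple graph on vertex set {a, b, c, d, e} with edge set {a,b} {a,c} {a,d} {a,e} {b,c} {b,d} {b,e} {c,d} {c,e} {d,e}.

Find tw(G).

4

A width-4 tree decomposition is:
Bags: B1 = {a, b, c, d, e}
Tree: (single bag)
With just one bag of size 5, the width is 5 − 1 = 4, so tw(G) ≤ 4. For the lower bound, the 5 vertices {a, b, c, d, e} are pairwise adjacent, and any tree decomposition puts a clique entirely inside one bag — forcing width ≥ 4. Hence tw(G) = 4 exactly.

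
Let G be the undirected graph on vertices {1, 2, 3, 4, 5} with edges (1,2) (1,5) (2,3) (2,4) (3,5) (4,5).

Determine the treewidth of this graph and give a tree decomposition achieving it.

Treewidth 2.
One such decomposition:
Bags: B1 = {2, 3, 5}  B2 = {1, 2, 5}  B3 = {2, 4, 5}
Tree: B1–B2, B2–B3

Each bag holds 3 vertices, so the decomposition has width 2, which upper-bounds the treewidth. The edges 5–3–2–1–5 form a cycle, so G is not a tree and its treewidth is at least 2. Combining the bounds, tw(G) = 2.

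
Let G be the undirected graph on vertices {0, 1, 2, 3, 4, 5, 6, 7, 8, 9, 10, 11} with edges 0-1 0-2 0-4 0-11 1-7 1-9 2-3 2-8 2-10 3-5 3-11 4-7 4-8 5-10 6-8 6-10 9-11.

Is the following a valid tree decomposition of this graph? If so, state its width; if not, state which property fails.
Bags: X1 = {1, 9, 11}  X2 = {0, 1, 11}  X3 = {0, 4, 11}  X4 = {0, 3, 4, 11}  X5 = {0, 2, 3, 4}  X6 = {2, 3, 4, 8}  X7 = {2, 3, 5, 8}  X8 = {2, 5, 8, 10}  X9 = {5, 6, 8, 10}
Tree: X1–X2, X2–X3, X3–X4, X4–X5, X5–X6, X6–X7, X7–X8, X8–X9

A tree decomposition must satisfy three properties: every vertex lies in some bag; for every edge, both endpoints lie together in some bag; and for every vertex, the bags containing it form a connected subtree. Here vertex 7 appears in no bag, so the decomposition is invalid.

No — vertex 7 appears in no bag.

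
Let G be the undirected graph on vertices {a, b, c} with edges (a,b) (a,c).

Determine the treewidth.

A width-1 tree decomposition is:
Bags: B1 = {a, b}  B2 = {a, c}
Tree: B1–B2
Every bag has size at most 2, so the width is 2 − 1 = 1 and tw(G) ≤ 1. Any graph with an edge has treewidth ≥ 1, and G has the edge b–a. Hence tw(G) = 1 exactly.

1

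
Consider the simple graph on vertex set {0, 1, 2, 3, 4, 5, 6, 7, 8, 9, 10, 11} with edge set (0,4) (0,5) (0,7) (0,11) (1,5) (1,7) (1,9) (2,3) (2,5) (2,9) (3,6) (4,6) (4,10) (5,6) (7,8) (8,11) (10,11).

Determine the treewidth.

3

A width-3 tree decomposition is:
Bags: B1 = {4, 8, 10, 11}  B2 = {0, 4, 8, 11}  B3 = {0, 4, 7, 8}  B4 = {0, 4, 6, 7}  B5 = {0, 5, 6, 7}  B6 = {1, 5, 6, 7}  B7 = {1, 3, 5, 6}  B8 = {1, 2, 3, 5}  B9 = {1, 2, 3, 9}
Tree: B1–B2, B2–B3, B3–B4, B4–B5, B5–B6, B6–B7, B7–B8, B8–B9
Each bag holds 4 vertices, so the decomposition has width 3, which upper-bounds the treewidth. For the lower bound: the 4 vertex sets {8,10,11}, {4}, {0}, {1,5,6,7} are disjoint, each induces a connected subgraph, and every pair is joined by at least one edge of G. Contracting each set to a single vertex therefore yields K_{4} as a minor, and since treewidth is minor-monotone, tw(G) ≥ tw(K_{4}) = 3. Hence tw(G) = 3 exactly.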